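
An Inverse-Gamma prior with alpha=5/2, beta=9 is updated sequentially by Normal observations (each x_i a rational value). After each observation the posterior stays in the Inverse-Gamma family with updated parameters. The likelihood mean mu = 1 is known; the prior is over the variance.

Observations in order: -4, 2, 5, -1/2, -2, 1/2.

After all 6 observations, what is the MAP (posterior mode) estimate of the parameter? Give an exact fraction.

11/2

obs 1: x=-4 → posterior Inverse-Gamma(3, 43/2)
obs 2: x=2 → posterior Inverse-Gamma(7/2, 22)
obs 3: x=5 → posterior Inverse-Gamma(4, 30)
obs 4: x=-1/2 → posterior Inverse-Gamma(9/2, 249/8)
obs 5: x=-2 → posterior Inverse-Gamma(5, 285/8)
obs 6: x=1/2 → posterior Inverse-Gamma(11/2, 143/4)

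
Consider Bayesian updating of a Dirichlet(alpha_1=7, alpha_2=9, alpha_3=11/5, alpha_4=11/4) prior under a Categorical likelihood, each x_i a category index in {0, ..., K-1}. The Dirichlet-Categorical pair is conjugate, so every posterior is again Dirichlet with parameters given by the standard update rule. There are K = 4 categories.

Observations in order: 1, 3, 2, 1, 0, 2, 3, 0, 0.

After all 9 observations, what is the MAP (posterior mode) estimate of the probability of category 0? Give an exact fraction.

60/173

obs 1: x=1 → posterior Dirichlet(7, 10, 11/5, 11/4)
obs 2: x=3 → posterior Dirichlet(7, 10, 11/5, 15/4)
obs 3: x=2 → posterior Dirichlet(7, 10, 16/5, 15/4)
obs 4: x=1 → posterior Dirichlet(7, 11, 16/5, 15/4)
obs 5: x=0 → posterior Dirichlet(8, 11, 16/5, 15/4)
obs 6: x=2 → posterior Dirichlet(8, 11, 21/5, 15/4)
obs 7: x=3 → posterior Dirichlet(8, 11, 21/5, 19/4)
obs 8: x=0 → posterior Dirichlet(9, 11, 21/5, 19/4)
obs 9: x=0 → posterior Dirichlet(10, 11, 21/5, 19/4)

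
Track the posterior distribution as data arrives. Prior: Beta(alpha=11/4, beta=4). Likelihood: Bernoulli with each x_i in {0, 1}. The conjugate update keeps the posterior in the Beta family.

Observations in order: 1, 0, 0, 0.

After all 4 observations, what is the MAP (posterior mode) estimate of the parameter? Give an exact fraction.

obs 1: x=1 → posterior Beta(15/4, 4)
obs 2: x=0 → posterior Beta(15/4, 5)
obs 3: x=0 → posterior Beta(15/4, 6)
obs 4: x=0 → posterior Beta(15/4, 7)

11/35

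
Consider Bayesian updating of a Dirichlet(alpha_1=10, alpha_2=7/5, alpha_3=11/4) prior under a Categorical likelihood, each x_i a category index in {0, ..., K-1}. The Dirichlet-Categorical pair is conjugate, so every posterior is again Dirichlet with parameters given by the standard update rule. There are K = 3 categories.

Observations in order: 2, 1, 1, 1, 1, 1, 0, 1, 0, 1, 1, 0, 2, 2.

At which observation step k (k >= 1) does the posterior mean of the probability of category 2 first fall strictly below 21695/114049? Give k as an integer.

k = 6

obs 1: x=2 → posterior Dirichlet(10, 7/5, 15/4)
obs 2: x=1 → posterior Dirichlet(10, 12/5, 15/4)
obs 3: x=1 → posterior Dirichlet(10, 17/5, 15/4)
obs 4: x=1 → posterior Dirichlet(10, 22/5, 15/4)
obs 5: x=1 → posterior Dirichlet(10, 27/5, 15/4)
obs 6: x=1 → posterior Dirichlet(10, 32/5, 15/4)
obs 7: x=0 → posterior Dirichlet(11, 32/5, 15/4)
obs 8: x=1 → posterior Dirichlet(11, 37/5, 15/4)
obs 9: x=0 → posterior Dirichlet(12, 37/5, 15/4)
obs 10: x=1 → posterior Dirichlet(12, 42/5, 15/4)
obs 11: x=1 → posterior Dirichlet(12, 47/5, 15/4)
obs 12: x=0 → posterior Dirichlet(13, 47/5, 15/4)
obs 13: x=2 → posterior Dirichlet(13, 47/5, 19/4)
obs 14: x=2 → posterior Dirichlet(13, 47/5, 23/4)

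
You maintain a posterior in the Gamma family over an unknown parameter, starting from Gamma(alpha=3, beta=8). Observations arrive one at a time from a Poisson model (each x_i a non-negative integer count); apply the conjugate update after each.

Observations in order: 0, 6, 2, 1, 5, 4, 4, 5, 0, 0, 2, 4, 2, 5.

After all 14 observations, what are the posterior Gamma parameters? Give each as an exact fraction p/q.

obs 1: x=0 → posterior Gamma(3, 9)
obs 2: x=6 → posterior Gamma(9, 10)
obs 3: x=2 → posterior Gamma(11, 11)
obs 4: x=1 → posterior Gamma(12, 12)
obs 5: x=5 → posterior Gamma(17, 13)
obs 6: x=4 → posterior Gamma(21, 14)
obs 7: x=4 → posterior Gamma(25, 15)
obs 8: x=5 → posterior Gamma(30, 16)
obs 9: x=0 → posterior Gamma(30, 17)
obs 10: x=0 → posterior Gamma(30, 18)
obs 11: x=2 → posterior Gamma(32, 19)
obs 12: x=4 → posterior Gamma(36, 20)
obs 13: x=2 → posterior Gamma(38, 21)
obs 14: x=5 → posterior Gamma(43, 22)

alpha=43, beta=22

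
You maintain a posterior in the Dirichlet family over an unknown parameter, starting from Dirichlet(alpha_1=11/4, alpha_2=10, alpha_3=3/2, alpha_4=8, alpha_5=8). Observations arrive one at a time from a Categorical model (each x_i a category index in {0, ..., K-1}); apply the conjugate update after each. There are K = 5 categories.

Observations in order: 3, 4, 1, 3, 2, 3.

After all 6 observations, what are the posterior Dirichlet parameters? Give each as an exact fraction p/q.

obs 1: x=3 → posterior Dirichlet(11/4, 10, 3/2, 9, 8)
obs 2: x=4 → posterior Dirichlet(11/4, 10, 3/2, 9, 9)
obs 3: x=1 → posterior Dirichlet(11/4, 11, 3/2, 9, 9)
obs 4: x=3 → posterior Dirichlet(11/4, 11, 3/2, 10, 9)
obs 5: x=2 → posterior Dirichlet(11/4, 11, 5/2, 10, 9)
obs 6: x=3 → posterior Dirichlet(11/4, 11, 5/2, 11, 9)

alpha_1=11/4, alpha_2=11, alpha_3=5/2, alpha_4=11, alpha_5=9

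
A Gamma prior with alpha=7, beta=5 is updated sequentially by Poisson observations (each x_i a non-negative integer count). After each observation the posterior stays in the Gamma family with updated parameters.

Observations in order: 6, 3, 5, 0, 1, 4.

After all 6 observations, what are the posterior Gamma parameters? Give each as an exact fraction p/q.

obs 1: x=6 → posterior Gamma(13, 6)
obs 2: x=3 → posterior Gamma(16, 7)
obs 3: x=5 → posterior Gamma(21, 8)
obs 4: x=0 → posterior Gamma(21, 9)
obs 5: x=1 → posterior Gamma(22, 10)
obs 6: x=4 → posterior Gamma(26, 11)

alpha=26, beta=11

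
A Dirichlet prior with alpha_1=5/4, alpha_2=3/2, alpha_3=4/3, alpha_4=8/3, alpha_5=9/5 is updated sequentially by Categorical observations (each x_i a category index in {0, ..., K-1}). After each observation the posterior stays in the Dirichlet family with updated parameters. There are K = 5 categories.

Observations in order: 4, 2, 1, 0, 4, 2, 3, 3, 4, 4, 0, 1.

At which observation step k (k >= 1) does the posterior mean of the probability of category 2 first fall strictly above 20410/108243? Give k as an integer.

obs 1: x=4 → posterior Dirichlet(5/4, 3/2, 4/3, 8/3, 14/5)
obs 2: x=2 → posterior Dirichlet(5/4, 3/2, 7/3, 8/3, 14/5)
obs 3: x=1 → posterior Dirichlet(5/4, 5/2, 7/3, 8/3, 14/5)
obs 4: x=0 → posterior Dirichlet(9/4, 5/2, 7/3, 8/3, 14/5)
obs 5: x=4 → posterior Dirichlet(9/4, 5/2, 7/3, 8/3, 19/5)
obs 6: x=2 → posterior Dirichlet(9/4, 5/2, 10/3, 8/3, 19/5)
obs 7: x=3 → posterior Dirichlet(9/4, 5/2, 10/3, 11/3, 19/5)
obs 8: x=3 → posterior Dirichlet(9/4, 5/2, 10/3, 14/3, 19/5)
obs 9: x=4 → posterior Dirichlet(9/4, 5/2, 10/3, 14/3, 24/5)
obs 10: x=4 → posterior Dirichlet(9/4, 5/2, 10/3, 14/3, 29/5)
obs 11: x=0 → posterior Dirichlet(13/4, 5/2, 10/3, 14/3, 29/5)
obs 12: x=1 → posterior Dirichlet(13/4, 7/2, 10/3, 14/3, 29/5)

k = 2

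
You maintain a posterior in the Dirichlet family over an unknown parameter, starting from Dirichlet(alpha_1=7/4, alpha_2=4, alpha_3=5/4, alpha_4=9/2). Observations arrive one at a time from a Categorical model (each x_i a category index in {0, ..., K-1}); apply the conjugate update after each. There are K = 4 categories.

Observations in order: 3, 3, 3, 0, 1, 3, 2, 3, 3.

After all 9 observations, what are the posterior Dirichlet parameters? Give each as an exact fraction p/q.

alpha_1=11/4, alpha_2=5, alpha_3=9/4, alpha_4=21/2

obs 1: x=3 → posterior Dirichlet(7/4, 4, 5/4, 11/2)
obs 2: x=3 → posterior Dirichlet(7/4, 4, 5/4, 13/2)
obs 3: x=3 → posterior Dirichlet(7/4, 4, 5/4, 15/2)
obs 4: x=0 → posterior Dirichlet(11/4, 4, 5/4, 15/2)
obs 5: x=1 → posterior Dirichlet(11/4, 5, 5/4, 15/2)
obs 6: x=3 → posterior Dirichlet(11/4, 5, 5/4, 17/2)
obs 7: x=2 → posterior Dirichlet(11/4, 5, 9/4, 17/2)
obs 8: x=3 → posterior Dirichlet(11/4, 5, 9/4, 19/2)
obs 9: x=3 → posterior Dirichlet(11/4, 5, 9/4, 21/2)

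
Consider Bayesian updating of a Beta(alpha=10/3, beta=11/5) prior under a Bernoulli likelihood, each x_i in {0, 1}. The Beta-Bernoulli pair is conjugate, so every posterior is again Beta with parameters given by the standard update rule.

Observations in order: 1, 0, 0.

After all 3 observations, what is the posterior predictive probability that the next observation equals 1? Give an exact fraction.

65/128

obs 1: x=1 → posterior Beta(13/3, 11/5)
obs 2: x=0 → posterior Beta(13/3, 16/5)
obs 3: x=0 → posterior Beta(13/3, 21/5)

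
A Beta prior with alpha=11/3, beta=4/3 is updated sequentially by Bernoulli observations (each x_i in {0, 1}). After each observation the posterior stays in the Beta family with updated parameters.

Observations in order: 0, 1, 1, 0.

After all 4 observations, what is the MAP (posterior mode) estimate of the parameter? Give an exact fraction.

2/3

obs 1: x=0 → posterior Beta(11/3, 7/3)
obs 2: x=1 → posterior Beta(14/3, 7/3)
obs 3: x=1 → posterior Beta(17/3, 7/3)
obs 4: x=0 → posterior Beta(17/3, 10/3)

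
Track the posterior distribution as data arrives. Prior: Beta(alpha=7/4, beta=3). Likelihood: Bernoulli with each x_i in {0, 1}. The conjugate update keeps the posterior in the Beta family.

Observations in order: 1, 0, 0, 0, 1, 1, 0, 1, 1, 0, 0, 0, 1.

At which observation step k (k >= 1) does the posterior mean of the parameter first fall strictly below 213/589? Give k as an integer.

k = 3

obs 1: x=1 → posterior Beta(11/4, 3)
obs 2: x=0 → posterior Beta(11/4, 4)
obs 3: x=0 → posterior Beta(11/4, 5)
obs 4: x=0 → posterior Beta(11/4, 6)
obs 5: x=1 → posterior Beta(15/4, 6)
obs 6: x=1 → posterior Beta(19/4, 6)
obs 7: x=0 → posterior Beta(19/4, 7)
obs 8: x=1 → posterior Beta(23/4, 7)
obs 9: x=1 → posterior Beta(27/4, 7)
obs 10: x=0 → posterior Beta(27/4, 8)
obs 11: x=0 → posterior Beta(27/4, 9)
obs 12: x=0 → posterior Beta(27/4, 10)
obs 13: x=1 → posterior Beta(31/4, 10)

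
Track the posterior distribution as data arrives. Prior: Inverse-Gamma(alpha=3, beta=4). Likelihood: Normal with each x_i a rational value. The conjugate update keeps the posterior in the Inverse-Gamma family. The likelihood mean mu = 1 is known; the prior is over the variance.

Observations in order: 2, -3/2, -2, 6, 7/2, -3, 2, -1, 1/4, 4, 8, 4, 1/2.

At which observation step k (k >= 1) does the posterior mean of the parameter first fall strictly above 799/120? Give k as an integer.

k = 6

obs 1: x=2 → posterior Inverse-Gamma(7/2, 9/2)
obs 2: x=-3/2 → posterior Inverse-Gamma(4, 61/8)
obs 3: x=-2 → posterior Inverse-Gamma(9/2, 97/8)
obs 4: x=6 → posterior Inverse-Gamma(5, 197/8)
obs 5: x=7/2 → posterior Inverse-Gamma(11/2, 111/4)
obs 6: x=-3 → posterior Inverse-Gamma(6, 143/4)
obs 7: x=2 → posterior Inverse-Gamma(13/2, 145/4)
obs 8: x=-1 → posterior Inverse-Gamma(7, 153/4)
obs 9: x=1/4 → posterior Inverse-Gamma(15/2, 1233/32)
obs 10: x=4 → posterior Inverse-Gamma(8, 1377/32)
obs 11: x=8 → posterior Inverse-Gamma(17/2, 2161/32)
obs 12: x=4 → posterior Inverse-Gamma(9, 2305/32)
obs 13: x=1/2 → posterior Inverse-Gamma(19/2, 2309/32)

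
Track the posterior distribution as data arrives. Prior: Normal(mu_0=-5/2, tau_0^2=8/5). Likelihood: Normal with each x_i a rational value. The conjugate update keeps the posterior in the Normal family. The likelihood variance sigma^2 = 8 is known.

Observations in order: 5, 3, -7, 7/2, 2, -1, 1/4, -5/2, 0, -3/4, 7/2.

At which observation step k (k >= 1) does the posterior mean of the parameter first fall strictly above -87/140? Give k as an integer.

k = 5

obs 1: x=5 → posterior Normal(-5/4, 4/3)
obs 2: x=3 → posterior Normal(-9/14, 8/7)
obs 3: x=-7 → posterior Normal(-23/16, 1)
obs 4: x=7/2 → posterior Normal(-8/9, 8/9)
obs 5: x=2 → posterior Normal(-3/5, 4/5)
obs 6: x=-1 → posterior Normal(-7/11, 8/11)
obs 7: x=1/4 → posterior Normal(-9/16, 2/3)
obs 8: x=-5/2 → posterior Normal(-37/52, 8/13)
obs 9: x=0 → posterior Normal(-37/56, 4/7)
obs 10: x=-3/4 → posterior Normal(-2/3, 8/15)
obs 11: x=7/2 → posterior Normal(-13/32, 1/2)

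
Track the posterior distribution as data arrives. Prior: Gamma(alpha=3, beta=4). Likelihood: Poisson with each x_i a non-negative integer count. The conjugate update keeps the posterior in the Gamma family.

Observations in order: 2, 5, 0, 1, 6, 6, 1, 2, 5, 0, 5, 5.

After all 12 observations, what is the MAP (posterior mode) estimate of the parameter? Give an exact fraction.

obs 1: x=2 → posterior Gamma(5, 5)
obs 2: x=5 → posterior Gamma(10, 6)
obs 3: x=0 → posterior Gamma(10, 7)
obs 4: x=1 → posterior Gamma(11, 8)
obs 5: x=6 → posterior Gamma(17, 9)
obs 6: x=6 → posterior Gamma(23, 10)
obs 7: x=1 → posterior Gamma(24, 11)
obs 8: x=2 → posterior Gamma(26, 12)
obs 9: x=5 → posterior Gamma(31, 13)
obs 10: x=0 → posterior Gamma(31, 14)
obs 11: x=5 → posterior Gamma(36, 15)
obs 12: x=5 → posterior Gamma(41, 16)

5/2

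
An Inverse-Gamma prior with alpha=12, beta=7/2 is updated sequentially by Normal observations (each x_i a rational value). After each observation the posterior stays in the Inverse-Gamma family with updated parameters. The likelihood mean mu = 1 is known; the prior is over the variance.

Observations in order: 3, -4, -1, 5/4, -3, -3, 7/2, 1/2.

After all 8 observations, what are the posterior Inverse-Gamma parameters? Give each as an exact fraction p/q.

alpha=16, beta=1257/32

obs 1: x=3 → posterior Inverse-Gamma(25/2, 11/2)
obs 2: x=-4 → posterior Inverse-Gamma(13, 18)
obs 3: x=-1 → posterior Inverse-Gamma(27/2, 20)
obs 4: x=5/4 → posterior Inverse-Gamma(14, 641/32)
obs 5: x=-3 → posterior Inverse-Gamma(29/2, 897/32)
obs 6: x=-3 → posterior Inverse-Gamma(15, 1153/32)
obs 7: x=7/2 → posterior Inverse-Gamma(31/2, 1253/32)
obs 8: x=1/2 → posterior Inverse-Gamma(16, 1257/32)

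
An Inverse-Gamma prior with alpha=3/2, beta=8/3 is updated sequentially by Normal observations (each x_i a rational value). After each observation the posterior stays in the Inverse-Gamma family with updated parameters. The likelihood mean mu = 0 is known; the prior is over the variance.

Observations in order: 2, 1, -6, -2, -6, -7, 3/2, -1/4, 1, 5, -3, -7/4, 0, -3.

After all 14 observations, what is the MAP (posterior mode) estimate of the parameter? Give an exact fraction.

obs 1: x=2 → posterior Inverse-Gamma(2, 14/3)
obs 2: x=1 → posterior Inverse-Gamma(5/2, 31/6)
obs 3: x=-6 → posterior Inverse-Gamma(3, 139/6)
obs 4: x=-2 → posterior Inverse-Gamma(7/2, 151/6)
obs 5: x=-6 → posterior Inverse-Gamma(4, 259/6)
obs 6: x=-7 → posterior Inverse-Gamma(9/2, 203/3)
obs 7: x=3/2 → posterior Inverse-Gamma(5, 1651/24)
obs 8: x=-1/4 → posterior Inverse-Gamma(11/2, 6607/96)
obs 9: x=1 → posterior Inverse-Gamma(6, 6655/96)
obs 10: x=5 → posterior Inverse-Gamma(13/2, 7855/96)
obs 11: x=-3 → posterior Inverse-Gamma(7, 8287/96)
obs 12: x=-7/4 → posterior Inverse-Gamma(15/2, 4217/48)
obs 13: x=0 → posterior Inverse-Gamma(8, 4217/48)
obs 14: x=-3 → posterior Inverse-Gamma(17/2, 4433/48)

4433/456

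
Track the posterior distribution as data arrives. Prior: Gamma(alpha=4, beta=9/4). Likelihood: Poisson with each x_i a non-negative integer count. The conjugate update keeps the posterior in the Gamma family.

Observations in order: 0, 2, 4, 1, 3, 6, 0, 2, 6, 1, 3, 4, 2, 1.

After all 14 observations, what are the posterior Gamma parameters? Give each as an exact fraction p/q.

obs 1: x=0 → posterior Gamma(4, 13/4)
obs 2: x=2 → posterior Gamma(6, 17/4)
obs 3: x=4 → posterior Gamma(10, 21/4)
obs 4: x=1 → posterior Gamma(11, 25/4)
obs 5: x=3 → posterior Gamma(14, 29/4)
obs 6: x=6 → posterior Gamma(20, 33/4)
obs 7: x=0 → posterior Gamma(20, 37/4)
obs 8: x=2 → posterior Gamma(22, 41/4)
obs 9: x=6 → posterior Gamma(28, 45/4)
obs 10: x=1 → posterior Gamma(29, 49/4)
obs 11: x=3 → posterior Gamma(32, 53/4)
obs 12: x=4 → posterior Gamma(36, 57/4)
obs 13: x=2 → posterior Gamma(38, 61/4)
obs 14: x=1 → posterior Gamma(39, 65/4)

alpha=39, beta=65/4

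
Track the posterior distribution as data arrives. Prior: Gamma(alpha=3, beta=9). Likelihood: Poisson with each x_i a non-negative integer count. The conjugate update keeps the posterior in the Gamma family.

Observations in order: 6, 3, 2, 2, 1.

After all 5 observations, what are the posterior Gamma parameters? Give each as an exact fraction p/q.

alpha=17, beta=14

obs 1: x=6 → posterior Gamma(9, 10)
obs 2: x=3 → posterior Gamma(12, 11)
obs 3: x=2 → posterior Gamma(14, 12)
obs 4: x=2 → posterior Gamma(16, 13)
obs 5: x=1 → posterior Gamma(17, 14)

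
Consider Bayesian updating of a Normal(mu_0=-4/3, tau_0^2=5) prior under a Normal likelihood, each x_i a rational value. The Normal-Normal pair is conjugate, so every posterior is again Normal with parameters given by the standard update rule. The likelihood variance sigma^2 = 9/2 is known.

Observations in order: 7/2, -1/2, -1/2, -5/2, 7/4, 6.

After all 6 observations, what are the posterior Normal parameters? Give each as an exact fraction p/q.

mu_0=131/138, tau_0^2=15/23

obs 1: x=7/2 → posterior Normal(23/19, 45/19)
obs 2: x=-1/2 → posterior Normal(18/29, 45/29)
obs 3: x=-1/2 → posterior Normal(1/3, 15/13)
obs 4: x=-5/2 → posterior Normal(-12/49, 45/49)
obs 5: x=7/4 → posterior Normal(11/118, 45/59)
obs 6: x=6 → posterior Normal(131/138, 15/23)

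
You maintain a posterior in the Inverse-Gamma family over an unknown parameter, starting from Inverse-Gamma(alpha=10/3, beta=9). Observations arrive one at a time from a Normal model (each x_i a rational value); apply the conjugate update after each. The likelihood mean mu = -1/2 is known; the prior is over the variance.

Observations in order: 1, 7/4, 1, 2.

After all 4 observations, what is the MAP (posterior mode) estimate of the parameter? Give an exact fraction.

1623/608

obs 1: x=1 → posterior Inverse-Gamma(23/6, 81/8)
obs 2: x=7/4 → posterior Inverse-Gamma(13/3, 405/32)
obs 3: x=1 → posterior Inverse-Gamma(29/6, 441/32)
obs 4: x=2 → posterior Inverse-Gamma(16/3, 541/32)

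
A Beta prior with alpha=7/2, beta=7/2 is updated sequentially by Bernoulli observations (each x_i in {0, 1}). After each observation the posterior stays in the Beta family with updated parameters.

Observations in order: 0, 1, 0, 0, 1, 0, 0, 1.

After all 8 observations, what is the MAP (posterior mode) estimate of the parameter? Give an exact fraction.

obs 1: x=0 → posterior Beta(7/2, 9/2)
obs 2: x=1 → posterior Beta(9/2, 9/2)
obs 3: x=0 → posterior Beta(9/2, 11/2)
obs 4: x=0 → posterior Beta(9/2, 13/2)
obs 5: x=1 → posterior Beta(11/2, 13/2)
obs 6: x=0 → posterior Beta(11/2, 15/2)
obs 7: x=0 → posterior Beta(11/2, 17/2)
obs 8: x=1 → posterior Beta(13/2, 17/2)

11/26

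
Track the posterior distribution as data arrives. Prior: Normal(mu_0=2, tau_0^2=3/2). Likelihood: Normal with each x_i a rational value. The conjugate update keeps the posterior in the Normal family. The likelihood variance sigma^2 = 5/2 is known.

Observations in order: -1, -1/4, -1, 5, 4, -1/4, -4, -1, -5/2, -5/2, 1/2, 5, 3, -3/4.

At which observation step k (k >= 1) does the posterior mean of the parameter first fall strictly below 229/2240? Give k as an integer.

obs 1: x=-1 → posterior Normal(7/8, 15/16)
obs 2: x=-1/4 → posterior Normal(25/44, 15/22)
obs 3: x=-1 → posterior Normal(13/56, 15/28)
obs 4: x=5 → posterior Normal(73/68, 15/34)
obs 5: x=4 → posterior Normal(121/80, 3/8)
obs 6: x=-1/4 → posterior Normal(59/46, 15/46)
obs 7: x=-4 → posterior Normal(35/52, 15/52)
obs 8: x=-1 → posterior Normal(1/2, 15/58)
obs 9: x=-5/2 → posterior Normal(7/32, 15/64)
obs 10: x=-5/2 → posterior Normal(-1/70, 3/14)
obs 11: x=1/2 → posterior Normal(1/38, 15/76)
obs 12: x=5 → posterior Normal(16/41, 15/82)
obs 13: x=3 → posterior Normal(25/44, 15/88)
obs 14: x=-3/4 → posterior Normal(91/188, 15/94)

k = 10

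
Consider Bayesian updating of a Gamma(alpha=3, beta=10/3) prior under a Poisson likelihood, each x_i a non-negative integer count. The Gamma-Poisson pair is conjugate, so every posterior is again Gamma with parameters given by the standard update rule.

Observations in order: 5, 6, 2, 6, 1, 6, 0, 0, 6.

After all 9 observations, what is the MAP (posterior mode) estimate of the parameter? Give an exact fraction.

obs 1: x=5 → posterior Gamma(8, 13/3)
obs 2: x=6 → posterior Gamma(14, 16/3)
obs 3: x=2 → posterior Gamma(16, 19/3)
obs 4: x=6 → posterior Gamma(22, 22/3)
obs 5: x=1 → posterior Gamma(23, 25/3)
obs 6: x=6 → posterior Gamma(29, 28/3)
obs 7: x=0 → posterior Gamma(29, 31/3)
obs 8: x=0 → posterior Gamma(29, 34/3)
obs 9: x=6 → posterior Gamma(35, 37/3)

102/37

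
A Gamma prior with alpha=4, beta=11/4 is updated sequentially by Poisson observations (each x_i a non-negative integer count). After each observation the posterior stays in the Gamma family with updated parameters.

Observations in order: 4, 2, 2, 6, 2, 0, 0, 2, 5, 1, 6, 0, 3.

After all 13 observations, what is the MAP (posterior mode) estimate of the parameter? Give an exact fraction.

16/7

obs 1: x=4 → posterior Gamma(8, 15/4)
obs 2: x=2 → posterior Gamma(10, 19/4)
obs 3: x=2 → posterior Gamma(12, 23/4)
obs 4: x=6 → posterior Gamma(18, 27/4)
obs 5: x=2 → posterior Gamma(20, 31/4)
obs 6: x=0 → posterior Gamma(20, 35/4)
obs 7: x=0 → posterior Gamma(20, 39/4)
obs 8: x=2 → posterior Gamma(22, 43/4)
obs 9: x=5 → posterior Gamma(27, 47/4)
obs 10: x=1 → posterior Gamma(28, 51/4)
obs 11: x=6 → posterior Gamma(34, 55/4)
obs 12: x=0 → posterior Gamma(34, 59/4)
obs 13: x=3 → posterior Gamma(37, 63/4)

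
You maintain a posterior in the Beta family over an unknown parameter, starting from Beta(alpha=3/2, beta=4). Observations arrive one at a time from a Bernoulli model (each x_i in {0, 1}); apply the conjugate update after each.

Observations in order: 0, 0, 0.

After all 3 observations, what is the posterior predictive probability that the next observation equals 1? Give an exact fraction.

obs 1: x=0 → posterior Beta(3/2, 5)
obs 2: x=0 → posterior Beta(3/2, 6)
obs 3: x=0 → posterior Beta(3/2, 7)

3/17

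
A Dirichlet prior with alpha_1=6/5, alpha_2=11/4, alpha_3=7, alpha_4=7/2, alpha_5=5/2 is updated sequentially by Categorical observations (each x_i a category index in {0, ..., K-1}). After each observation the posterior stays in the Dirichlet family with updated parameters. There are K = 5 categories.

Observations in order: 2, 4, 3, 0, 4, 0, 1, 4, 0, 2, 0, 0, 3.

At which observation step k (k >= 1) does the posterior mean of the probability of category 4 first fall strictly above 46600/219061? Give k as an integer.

obs 1: x=2 → posterior Dirichlet(6/5, 11/4, 8, 7/2, 5/2)
obs 2: x=4 → posterior Dirichlet(6/5, 11/4, 8, 7/2, 7/2)
obs 3: x=3 → posterior Dirichlet(6/5, 11/4, 8, 9/2, 7/2)
obs 4: x=0 → posterior Dirichlet(11/5, 11/4, 8, 9/2, 7/2)
obs 5: x=4 → posterior Dirichlet(11/5, 11/4, 8, 9/2, 9/2)
obs 6: x=0 → posterior Dirichlet(16/5, 11/4, 8, 9/2, 9/2)
obs 7: x=1 → posterior Dirichlet(16/5, 15/4, 8, 9/2, 9/2)
obs 8: x=4 → posterior Dirichlet(16/5, 15/4, 8, 9/2, 11/2)
obs 9: x=0 → posterior Dirichlet(21/5, 15/4, 8, 9/2, 11/2)
obs 10: x=2 → posterior Dirichlet(21/5, 15/4, 9, 9/2, 11/2)
obs 11: x=0 → posterior Dirichlet(26/5, 15/4, 9, 9/2, 11/2)
obs 12: x=0 → posterior Dirichlet(31/5, 15/4, 9, 9/2, 11/2)
obs 13: x=3 → posterior Dirichlet(31/5, 15/4, 9, 11/2, 11/2)

k = 8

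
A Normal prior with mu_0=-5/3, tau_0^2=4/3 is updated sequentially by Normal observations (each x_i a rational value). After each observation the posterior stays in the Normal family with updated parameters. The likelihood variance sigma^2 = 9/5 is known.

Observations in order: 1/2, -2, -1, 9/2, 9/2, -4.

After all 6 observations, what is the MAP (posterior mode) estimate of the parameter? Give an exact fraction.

obs 1: x=1/2 → posterior Normal(-35/47, 36/47)
obs 2: x=-2 → posterior Normal(-75/67, 36/67)
obs 3: x=-1 → posterior Normal(-95/87, 12/29)
obs 4: x=9/2 → posterior Normal(-5/107, 36/107)
obs 5: x=9/2 → posterior Normal(85/127, 36/127)
obs 6: x=-4 → posterior Normal(5/147, 12/49)

5/147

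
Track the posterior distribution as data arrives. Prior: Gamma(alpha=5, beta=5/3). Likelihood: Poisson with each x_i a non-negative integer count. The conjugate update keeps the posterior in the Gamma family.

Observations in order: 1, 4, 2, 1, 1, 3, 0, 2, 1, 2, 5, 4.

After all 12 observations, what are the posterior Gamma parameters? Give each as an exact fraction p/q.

obs 1: x=1 → posterior Gamma(6, 8/3)
obs 2: x=4 → posterior Gamma(10, 11/3)
obs 3: x=2 → posterior Gamma(12, 14/3)
obs 4: x=1 → posterior Gamma(13, 17/3)
obs 5: x=1 → posterior Gamma(14, 20/3)
obs 6: x=3 → posterior Gamma(17, 23/3)
obs 7: x=0 → posterior Gamma(17, 26/3)
obs 8: x=2 → posterior Gamma(19, 29/3)
obs 9: x=1 → posterior Gamma(20, 32/3)
obs 10: x=2 → posterior Gamma(22, 35/3)
obs 11: x=5 → posterior Gamma(27, 38/3)
obs 12: x=4 → posterior Gamma(31, 41/3)

alpha=31, beta=41/3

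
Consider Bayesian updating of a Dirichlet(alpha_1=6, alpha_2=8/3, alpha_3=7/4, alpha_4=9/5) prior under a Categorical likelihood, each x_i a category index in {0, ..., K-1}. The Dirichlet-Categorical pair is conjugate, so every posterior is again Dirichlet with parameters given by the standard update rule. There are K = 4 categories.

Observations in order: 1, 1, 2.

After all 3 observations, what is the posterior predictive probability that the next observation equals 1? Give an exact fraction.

280/913

obs 1: x=1 → posterior Dirichlet(6, 11/3, 7/4, 9/5)
obs 2: x=1 → posterior Dirichlet(6, 14/3, 7/4, 9/5)
obs 3: x=2 → posterior Dirichlet(6, 14/3, 11/4, 9/5)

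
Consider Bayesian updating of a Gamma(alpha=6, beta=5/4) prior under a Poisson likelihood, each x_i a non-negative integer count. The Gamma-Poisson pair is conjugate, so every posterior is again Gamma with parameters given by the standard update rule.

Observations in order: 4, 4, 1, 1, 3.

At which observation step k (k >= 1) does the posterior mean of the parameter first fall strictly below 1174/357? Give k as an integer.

k = 4

obs 1: x=4 → posterior Gamma(10, 9/4)
obs 2: x=4 → posterior Gamma(14, 13/4)
obs 3: x=1 → posterior Gamma(15, 17/4)
obs 4: x=1 → posterior Gamma(16, 21/4)
obs 5: x=3 → posterior Gamma(19, 25/4)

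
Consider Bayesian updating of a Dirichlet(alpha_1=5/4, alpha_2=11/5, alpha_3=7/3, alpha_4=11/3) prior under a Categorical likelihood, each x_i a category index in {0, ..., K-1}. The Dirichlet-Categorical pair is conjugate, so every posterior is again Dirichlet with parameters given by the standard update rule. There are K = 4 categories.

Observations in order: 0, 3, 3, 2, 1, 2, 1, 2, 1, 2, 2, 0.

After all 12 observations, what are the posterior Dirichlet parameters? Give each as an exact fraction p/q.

alpha_1=13/4, alpha_2=26/5, alpha_3=22/3, alpha_4=17/3

obs 1: x=0 → posterior Dirichlet(9/4, 11/5, 7/3, 11/3)
obs 2: x=3 → posterior Dirichlet(9/4, 11/5, 7/3, 14/3)
obs 3: x=3 → posterior Dirichlet(9/4, 11/5, 7/3, 17/3)
obs 4: x=2 → posterior Dirichlet(9/4, 11/5, 10/3, 17/3)
obs 5: x=1 → posterior Dirichlet(9/4, 16/5, 10/3, 17/3)
obs 6: x=2 → posterior Dirichlet(9/4, 16/5, 13/3, 17/3)
obs 7: x=1 → posterior Dirichlet(9/4, 21/5, 13/3, 17/3)
obs 8: x=2 → posterior Dirichlet(9/4, 21/5, 16/3, 17/3)
obs 9: x=1 → posterior Dirichlet(9/4, 26/5, 16/3, 17/3)
obs 10: x=2 → posterior Dirichlet(9/4, 26/5, 19/3, 17/3)
obs 11: x=2 → posterior Dirichlet(9/4, 26/5, 22/3, 17/3)
obs 12: x=0 → posterior Dirichlet(13/4, 26/5, 22/3, 17/3)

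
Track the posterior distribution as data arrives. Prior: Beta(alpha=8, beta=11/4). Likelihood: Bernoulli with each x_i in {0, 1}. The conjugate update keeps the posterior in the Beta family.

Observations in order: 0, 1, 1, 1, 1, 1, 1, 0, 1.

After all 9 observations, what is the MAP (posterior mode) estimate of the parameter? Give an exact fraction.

obs 1: x=0 → posterior Beta(8, 15/4)
obs 2: x=1 → posterior Beta(9, 15/4)
obs 3: x=1 → posterior Beta(10, 15/4)
obs 4: x=1 → posterior Beta(11, 15/4)
obs 5: x=1 → posterior Beta(12, 15/4)
obs 6: x=1 → posterior Beta(13, 15/4)
obs 7: x=1 → posterior Beta(14, 15/4)
obs 8: x=0 → posterior Beta(14, 19/4)
obs 9: x=1 → posterior Beta(15, 19/4)

56/71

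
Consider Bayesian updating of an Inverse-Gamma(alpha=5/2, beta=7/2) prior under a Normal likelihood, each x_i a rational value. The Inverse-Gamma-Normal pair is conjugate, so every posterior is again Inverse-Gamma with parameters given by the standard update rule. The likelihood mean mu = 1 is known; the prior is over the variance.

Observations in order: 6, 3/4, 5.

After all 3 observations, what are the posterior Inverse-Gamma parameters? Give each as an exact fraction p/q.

obs 1: x=6 → posterior Inverse-Gamma(3, 16)
obs 2: x=3/4 → posterior Inverse-Gamma(7/2, 513/32)
obs 3: x=5 → posterior Inverse-Gamma(4, 769/32)

alpha=4, beta=769/32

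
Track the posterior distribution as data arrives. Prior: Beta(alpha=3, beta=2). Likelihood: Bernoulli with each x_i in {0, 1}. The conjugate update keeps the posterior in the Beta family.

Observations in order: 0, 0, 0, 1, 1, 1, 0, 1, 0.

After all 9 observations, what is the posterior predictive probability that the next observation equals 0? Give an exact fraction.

obs 1: x=0 → posterior Beta(3, 3)
obs 2: x=0 → posterior Beta(3, 4)
obs 3: x=0 → posterior Beta(3, 5)
obs 4: x=1 → posterior Beta(4, 5)
obs 5: x=1 → posterior Beta(5, 5)
obs 6: x=1 → posterior Beta(6, 5)
obs 7: x=0 → posterior Beta(6, 6)
obs 8: x=1 → posterior Beta(7, 6)
obs 9: x=0 → posterior Beta(7, 7)

1/2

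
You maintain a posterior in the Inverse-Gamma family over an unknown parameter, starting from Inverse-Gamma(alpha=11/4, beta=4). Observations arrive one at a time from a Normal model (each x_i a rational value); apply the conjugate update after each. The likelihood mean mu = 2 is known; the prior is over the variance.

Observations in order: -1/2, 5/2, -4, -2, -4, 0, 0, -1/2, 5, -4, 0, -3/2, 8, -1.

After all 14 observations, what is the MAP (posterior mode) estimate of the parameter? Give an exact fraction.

446/43

obs 1: x=-1/2 → posterior Inverse-Gamma(13/4, 57/8)
obs 2: x=5/2 → posterior Inverse-Gamma(15/4, 29/4)
obs 3: x=-4 → posterior Inverse-Gamma(17/4, 101/4)
obs 4: x=-2 → posterior Inverse-Gamma(19/4, 133/4)
obs 5: x=-4 → posterior Inverse-Gamma(21/4, 205/4)
obs 6: x=0 → posterior Inverse-Gamma(23/4, 213/4)
obs 7: x=0 → posterior Inverse-Gamma(25/4, 221/4)
obs 8: x=-1/2 → posterior Inverse-Gamma(27/4, 467/8)
obs 9: x=5 → posterior Inverse-Gamma(29/4, 503/8)
obs 10: x=-4 → posterior Inverse-Gamma(31/4, 647/8)
obs 11: x=0 → posterior Inverse-Gamma(33/4, 663/8)
obs 12: x=-3/2 → posterior Inverse-Gamma(35/4, 89)
obs 13: x=8 → posterior Inverse-Gamma(37/4, 107)
obs 14: x=-1 → posterior Inverse-Gamma(39/4, 223/2)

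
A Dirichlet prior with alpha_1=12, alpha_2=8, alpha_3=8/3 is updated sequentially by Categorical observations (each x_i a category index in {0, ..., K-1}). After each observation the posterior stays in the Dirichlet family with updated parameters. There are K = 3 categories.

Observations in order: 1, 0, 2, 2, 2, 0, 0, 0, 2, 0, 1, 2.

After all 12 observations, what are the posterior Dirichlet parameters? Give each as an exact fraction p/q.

alpha_1=17, alpha_2=10, alpha_3=23/3

obs 1: x=1 → posterior Dirichlet(12, 9, 8/3)
obs 2: x=0 → posterior Dirichlet(13, 9, 8/3)
obs 3: x=2 → posterior Dirichlet(13, 9, 11/3)
obs 4: x=2 → posterior Dirichlet(13, 9, 14/3)
obs 5: x=2 → posterior Dirichlet(13, 9, 17/3)
obs 6: x=0 → posterior Dirichlet(14, 9, 17/3)
obs 7: x=0 → posterior Dirichlet(15, 9, 17/3)
obs 8: x=0 → posterior Dirichlet(16, 9, 17/3)
obs 9: x=2 → posterior Dirichlet(16, 9, 20/3)
obs 10: x=0 → posterior Dirichlet(17, 9, 20/3)
obs 11: x=1 → posterior Dirichlet(17, 10, 20/3)
obs 12: x=2 → posterior Dirichlet(17, 10, 23/3)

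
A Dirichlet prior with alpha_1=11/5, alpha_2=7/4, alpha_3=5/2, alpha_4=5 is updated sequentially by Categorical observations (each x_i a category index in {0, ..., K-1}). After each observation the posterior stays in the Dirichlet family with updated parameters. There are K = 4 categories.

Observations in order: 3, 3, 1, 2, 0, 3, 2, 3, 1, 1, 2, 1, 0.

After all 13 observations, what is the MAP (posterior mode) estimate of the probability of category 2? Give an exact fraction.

obs 1: x=3 → posterior Dirichlet(11/5, 7/4, 5/2, 6)
obs 2: x=3 → posterior Dirichlet(11/5, 7/4, 5/2, 7)
obs 3: x=1 → posterior Dirichlet(11/5, 11/4, 5/2, 7)
obs 4: x=2 → posterior Dirichlet(11/5, 11/4, 7/2, 7)
obs 5: x=0 → posterior Dirichlet(16/5, 11/4, 7/2, 7)
obs 6: x=3 → posterior Dirichlet(16/5, 11/4, 7/2, 8)
obs 7: x=2 → posterior Dirichlet(16/5, 11/4, 9/2, 8)
obs 8: x=3 → posterior Dirichlet(16/5, 11/4, 9/2, 9)
obs 9: x=1 → posterior Dirichlet(16/5, 15/4, 9/2, 9)
obs 10: x=1 → posterior Dirichlet(16/5, 19/4, 9/2, 9)
obs 11: x=2 → posterior Dirichlet(16/5, 19/4, 11/2, 9)
obs 12: x=1 → posterior Dirichlet(16/5, 23/4, 11/2, 9)
obs 13: x=0 → posterior Dirichlet(21/5, 23/4, 11/2, 9)

90/409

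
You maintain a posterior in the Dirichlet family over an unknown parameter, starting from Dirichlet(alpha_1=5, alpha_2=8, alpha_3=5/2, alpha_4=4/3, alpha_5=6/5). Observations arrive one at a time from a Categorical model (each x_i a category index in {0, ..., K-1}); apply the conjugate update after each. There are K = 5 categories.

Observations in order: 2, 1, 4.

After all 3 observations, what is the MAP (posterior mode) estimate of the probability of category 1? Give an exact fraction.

240/481

obs 1: x=2 → posterior Dirichlet(5, 8, 7/2, 4/3, 6/5)
obs 2: x=1 → posterior Dirichlet(5, 9, 7/2, 4/3, 6/5)
obs 3: x=4 → posterior Dirichlet(5, 9, 7/2, 4/3, 11/5)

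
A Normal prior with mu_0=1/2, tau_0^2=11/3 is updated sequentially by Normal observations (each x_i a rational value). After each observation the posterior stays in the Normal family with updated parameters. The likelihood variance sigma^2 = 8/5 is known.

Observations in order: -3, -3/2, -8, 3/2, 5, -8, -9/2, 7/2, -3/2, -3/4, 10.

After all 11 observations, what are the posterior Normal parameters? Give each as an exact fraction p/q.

mu_0=-91/148, tau_0^2=88/629

obs 1: x=-3 → posterior Normal(-153/79, 88/79)
obs 2: x=-3/2 → posterior Normal(-471/268, 44/67)
obs 3: x=-8 → posterior Normal(-193/54, 88/189)
obs 4: x=3/2 → posterior Normal(-593/244, 22/61)
obs 5: x=5 → posterior Normal(-318/299, 88/299)
obs 6: x=-8 → posterior Normal(-379/177, 44/177)
obs 7: x=-9/2 → posterior Normal(-2011/818, 88/409)
obs 8: x=7/2 → posterior Normal(-813/464, 11/58)
obs 9: x=-3/2 → posterior Normal(-597/346, 88/519)
obs 10: x=-3/4 → posterior Normal(-3747/2296, 44/287)
obs 11: x=10 → posterior Normal(-91/148, 88/629)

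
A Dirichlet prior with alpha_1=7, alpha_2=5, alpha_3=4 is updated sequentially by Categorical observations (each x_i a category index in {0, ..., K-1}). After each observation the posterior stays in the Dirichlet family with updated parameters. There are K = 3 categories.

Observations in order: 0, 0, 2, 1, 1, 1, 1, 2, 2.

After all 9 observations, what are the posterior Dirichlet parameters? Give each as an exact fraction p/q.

obs 1: x=0 → posterior Dirichlet(8, 5, 4)
obs 2: x=0 → posterior Dirichlet(9, 5, 4)
obs 3: x=2 → posterior Dirichlet(9, 5, 5)
obs 4: x=1 → posterior Dirichlet(9, 6, 5)
obs 5: x=1 → posterior Dirichlet(9, 7, 5)
obs 6: x=1 → posterior Dirichlet(9, 8, 5)
obs 7: x=1 → posterior Dirichlet(9, 9, 5)
obs 8: x=2 → posterior Dirichlet(9, 9, 6)
obs 9: x=2 → posterior Dirichlet(9, 9, 7)

alpha_1=9, alpha_2=9, alpha_3=7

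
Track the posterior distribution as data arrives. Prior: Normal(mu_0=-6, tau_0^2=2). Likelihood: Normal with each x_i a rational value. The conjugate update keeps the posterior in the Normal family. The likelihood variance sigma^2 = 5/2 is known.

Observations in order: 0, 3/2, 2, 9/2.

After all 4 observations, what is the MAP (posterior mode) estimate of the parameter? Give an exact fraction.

2/21

obs 1: x=0 → posterior Normal(-10/3, 10/9)
obs 2: x=3/2 → posterior Normal(-24/13, 10/13)
obs 3: x=2 → posterior Normal(-16/17, 10/17)
obs 4: x=9/2 → posterior Normal(2/21, 10/21)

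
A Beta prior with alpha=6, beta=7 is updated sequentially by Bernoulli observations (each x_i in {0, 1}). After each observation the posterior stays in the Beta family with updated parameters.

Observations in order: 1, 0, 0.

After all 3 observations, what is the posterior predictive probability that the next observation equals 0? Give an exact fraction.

9/16

obs 1: x=1 → posterior Beta(7, 7)
obs 2: x=0 → posterior Beta(7, 8)
obs 3: x=0 → posterior Beta(7, 9)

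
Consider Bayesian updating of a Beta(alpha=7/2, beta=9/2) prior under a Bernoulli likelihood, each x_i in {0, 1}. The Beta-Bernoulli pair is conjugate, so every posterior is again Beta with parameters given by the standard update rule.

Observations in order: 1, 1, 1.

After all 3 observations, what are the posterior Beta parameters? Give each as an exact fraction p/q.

alpha=13/2, beta=9/2

obs 1: x=1 → posterior Beta(9/2, 9/2)
obs 2: x=1 → posterior Beta(11/2, 9/2)
obs 3: x=1 → posterior Beta(13/2, 9/2)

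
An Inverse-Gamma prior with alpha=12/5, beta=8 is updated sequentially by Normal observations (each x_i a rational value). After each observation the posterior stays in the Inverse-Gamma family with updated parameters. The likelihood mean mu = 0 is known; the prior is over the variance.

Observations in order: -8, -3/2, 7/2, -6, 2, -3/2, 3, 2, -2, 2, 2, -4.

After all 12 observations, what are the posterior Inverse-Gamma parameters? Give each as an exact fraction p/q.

alpha=42/5, beta=711/8

obs 1: x=-8 → posterior Inverse-Gamma(29/10, 40)
obs 2: x=-3/2 → posterior Inverse-Gamma(17/5, 329/8)
obs 3: x=7/2 → posterior Inverse-Gamma(39/10, 189/4)
obs 4: x=-6 → posterior Inverse-Gamma(22/5, 261/4)
obs 5: x=2 → posterior Inverse-Gamma(49/10, 269/4)
obs 6: x=-3/2 → posterior Inverse-Gamma(27/5, 547/8)
obs 7: x=3 → posterior Inverse-Gamma(59/10, 583/8)
obs 8: x=2 → posterior Inverse-Gamma(32/5, 599/8)
obs 9: x=-2 → posterior Inverse-Gamma(69/10, 615/8)
obs 10: x=2 → posterior Inverse-Gamma(37/5, 631/8)
obs 11: x=2 → posterior Inverse-Gamma(79/10, 647/8)
obs 12: x=-4 → posterior Inverse-Gamma(42/5, 711/8)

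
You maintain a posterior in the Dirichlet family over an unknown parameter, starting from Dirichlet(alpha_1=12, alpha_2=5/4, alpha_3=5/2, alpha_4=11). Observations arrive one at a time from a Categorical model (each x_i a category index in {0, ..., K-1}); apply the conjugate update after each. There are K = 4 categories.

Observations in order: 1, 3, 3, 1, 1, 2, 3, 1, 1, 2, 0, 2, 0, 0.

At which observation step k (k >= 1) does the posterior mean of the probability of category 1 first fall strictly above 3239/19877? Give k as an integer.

k = 9

obs 1: x=1 → posterior Dirichlet(12, 9/4, 5/2, 11)
obs 2: x=3 → posterior Dirichlet(12, 9/4, 5/2, 12)
obs 3: x=3 → posterior Dirichlet(12, 9/4, 5/2, 13)
obs 4: x=1 → posterior Dirichlet(12, 13/4, 5/2, 13)
obs 5: x=1 → posterior Dirichlet(12, 17/4, 5/2, 13)
obs 6: x=2 → posterior Dirichlet(12, 17/4, 7/2, 13)
obs 7: x=3 → posterior Dirichlet(12, 17/4, 7/2, 14)
obs 8: x=1 → posterior Dirichlet(12, 21/4, 7/2, 14)
obs 9: x=1 → posterior Dirichlet(12, 25/4, 7/2, 14)
obs 10: x=2 → posterior Dirichlet(12, 25/4, 9/2, 14)
obs 11: x=0 → posterior Dirichlet(13, 25/4, 9/2, 14)
obs 12: x=2 → posterior Dirichlet(13, 25/4, 11/2, 14)
obs 13: x=0 → posterior Dirichlet(14, 25/4, 11/2, 14)
obs 14: x=0 → posterior Dirichlet(15, 25/4, 11/2, 14)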